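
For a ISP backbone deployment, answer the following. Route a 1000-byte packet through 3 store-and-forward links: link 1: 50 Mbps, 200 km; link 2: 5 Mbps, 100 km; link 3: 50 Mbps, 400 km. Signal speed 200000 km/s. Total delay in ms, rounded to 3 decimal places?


Packet = 1000 bytes = 8000 bits. Store-and-forward: sum (t_trans + t_prop) per link.
Link 1: t_trans = 8000/(50*10^6) s = 0.1600 ms; t_prop = 200/200000 s = 1.0000 ms; subtotal = 1.1600 ms
Link 2: t_trans = 8000/(5*10^6) s = 1.6000 ms; t_prop = 100/200000 s = 0.5000 ms; subtotal = 2.1000 ms
Link 3: t_trans = 8000/(50*10^6) s = 0.1600 ms; t_prop = 400/200000 s = 2.0000 ms; subtotal = 2.1600 ms
End-to-end = 1.1600 + 2.1000 + 2.1600 = 5.4200 ms -> 5.420 ms (3 dp)

5.420


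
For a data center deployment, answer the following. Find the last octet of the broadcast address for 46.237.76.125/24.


Given: IP = 46.237.76.125, prefix = /24
Host bits = 32 - 24 = 8
Network last octet = 125 AND mask = 0
Host part size = 2^8 - 1 = 255
Broadcast last octet = 0 OR 255 = 255

255


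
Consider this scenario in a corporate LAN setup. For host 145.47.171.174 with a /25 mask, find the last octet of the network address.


Given: IP = 145.47.171.174, prefix = /25
Subnet mask = 255.255.255.128
Last octet of IP: 174
Last octet of mask: 128
Network last octet = 174 AND 128 = 128

128


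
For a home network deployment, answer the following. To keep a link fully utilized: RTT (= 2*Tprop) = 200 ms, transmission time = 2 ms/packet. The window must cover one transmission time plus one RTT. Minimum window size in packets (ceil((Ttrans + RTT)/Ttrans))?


Given: Ttrans = 2 ms, RTT = 200 ms (= 2 * Tprop, Tprop = 100 ms)
Time until first ACK returns = Ttrans + RTT = 2 + 200 = 202 ms
Need W * Ttrans >= Ttrans + RTT  ->  W >= (Ttrans + RTT) / Ttrans
(Ttrans + RTT) / Ttrans = 202 / 2 = 101
W_min = ceil(101) = 101

101


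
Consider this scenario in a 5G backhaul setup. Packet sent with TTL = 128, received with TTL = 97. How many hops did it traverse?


Given: initial TTL = 128, received TTL = 97
Hops = initial TTL - received TTL
Hops = 128 - 97 = 31

31


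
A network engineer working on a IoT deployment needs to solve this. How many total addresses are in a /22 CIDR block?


Given: CIDR prefix /22
Host bits = 32 - 22 = 10
Total addresses = 2^10 = 1024

1024


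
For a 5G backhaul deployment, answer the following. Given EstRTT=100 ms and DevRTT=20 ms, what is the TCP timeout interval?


Given: EstRTT = 100 ms, DevRTT = 20 ms
Timeout = EstRTT + 4 * DevRTT
4 * DevRTT = 4 * 20 = 80
Timeout = 100 + 80 = 180 ms

180


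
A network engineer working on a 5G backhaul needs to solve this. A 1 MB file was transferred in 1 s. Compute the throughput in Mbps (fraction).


Given: file = 1 MB, time = 1 s
File in Mb = 1 * 8 = 8 Mb
Throughput = 8 / 1 Mbps
Throughput = 8 Mbps

8


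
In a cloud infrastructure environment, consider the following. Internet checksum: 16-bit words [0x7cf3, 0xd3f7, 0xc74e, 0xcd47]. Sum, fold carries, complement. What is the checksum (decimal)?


Given words: [0x7cf3, 0xd3f7, 0xc74e, 0xcd47]
Step 1: Sum all words
Raw sum = 31987 + 54263 + 51022 + 52551 = 189823
Step 2: Fold carry: (58751 + 2) = 58753
One's complement = ~58753 & 0xFFFF = 6782

6782


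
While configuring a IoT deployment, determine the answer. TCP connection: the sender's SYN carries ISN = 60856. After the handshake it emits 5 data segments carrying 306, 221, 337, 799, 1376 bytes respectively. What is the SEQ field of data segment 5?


The SYN occupies sequence number ISN = 60856, so the first data byte is ISN + 1 = 60857.
SEQ of data segment i = (ISN + 1) + sum of payload sizes of segments 1..i-1.
Segment 1: SEQ = 60857, payload = 306 bytes
Segment 2: SEQ = 61163, payload = 221 bytes
Segment 3: SEQ = 61384, payload = 337 bytes
Segment 4: SEQ = 61721, payload = 799 bytes
Segment 5: SEQ = 62520, payload = 1376 bytes
SEQ of segment 5 = 60857 + 306 + 221 + 337 + 799 = 62520

62520


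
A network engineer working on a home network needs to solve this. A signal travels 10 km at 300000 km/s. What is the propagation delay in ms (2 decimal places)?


Given: distance = 10 km, speed = 300000 km/s
Delay = distance / speed = 10 / 300000 seconds
Delay in ms = 10 * 1000 / 300000
Delay = 0.0333 ms
Rounded to 2 dp = 0.03 ms

0.03


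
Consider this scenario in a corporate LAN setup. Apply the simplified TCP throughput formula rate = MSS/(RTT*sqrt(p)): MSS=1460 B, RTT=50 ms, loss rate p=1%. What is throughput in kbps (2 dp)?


Given: MSS = 1460 bytes, RTT = 50 ms, loss = 1%
RTT in seconds = 50 / 1000 = 0.05
Loss rate = 1% = 0.01
sqrt(loss) = sqrt(0.01) = 0.1
Throughput (bytes/s) = 1460 / (0.05 * 0.1) = 292000.0000
Throughput (kbps) = 292000.0000 * 8 / 1000 = 2336.000000 -> 2336.00 kbps (2 dp)

2336.00


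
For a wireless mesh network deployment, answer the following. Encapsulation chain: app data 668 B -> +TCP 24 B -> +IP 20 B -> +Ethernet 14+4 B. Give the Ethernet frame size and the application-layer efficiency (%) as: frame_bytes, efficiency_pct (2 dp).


TCP segment = 668 + 24 = 692 B
IP packet = 692 + 20 = 712 B
Ethernet frame = 712 + 14 + 4 = 730 B
Efficiency = app / frame = 668 / 730 = 0.915068 = 91.5068% -> 91.51% (2 dp)

730, 91.51


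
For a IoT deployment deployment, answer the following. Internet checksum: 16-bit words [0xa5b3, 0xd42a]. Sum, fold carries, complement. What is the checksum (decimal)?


Given words: [0xa5b3, 0xd42a]
Step 1: Sum all words
Raw sum = 42419 + 54314 = 96733
Step 2: Fold carry: (31197 + 1) = 31198
One's complement = ~31198 & 0xFFFF = 34337

34337


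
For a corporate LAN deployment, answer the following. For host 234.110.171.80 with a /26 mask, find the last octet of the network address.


Given: IP = 234.110.171.80, prefix = /26
Subnet mask = 255.255.255.192
Last octet of IP: 80
Last octet of mask: 192
Network last octet = 80 AND 192 = 64

64


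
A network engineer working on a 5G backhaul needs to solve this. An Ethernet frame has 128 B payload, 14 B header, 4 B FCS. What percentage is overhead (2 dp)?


Given: payload = 128 B, header = 14 B, trailer = 4 B
Overhead bytes = header + trailer = 14 + 4 = 18
Total frame = payload + overhead = 128 + 18 = 146
Overhead % = 18 / 146 * 100 = 12.3288% -> 12.33% (2 dp)

12.33


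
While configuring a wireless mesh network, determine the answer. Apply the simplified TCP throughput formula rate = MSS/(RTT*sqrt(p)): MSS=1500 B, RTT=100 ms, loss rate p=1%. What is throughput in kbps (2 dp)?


Given: MSS = 1500 bytes, RTT = 100 ms, loss = 1%
RTT in seconds = 100 / 1000 = 0.1
Loss rate = 1% = 0.01
sqrt(loss) = sqrt(0.01) = 0.1
Throughput (bytes/s) = 1500 / (0.1 * 0.1) = 150000.0000
Throughput (kbps) = 150000.0000 * 8 / 1000 = 1200.000000 -> 1200.00 kbps (2 dp)

1200.00


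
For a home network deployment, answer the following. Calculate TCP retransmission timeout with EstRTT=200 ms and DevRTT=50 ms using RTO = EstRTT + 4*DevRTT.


Given: EstRTT = 200 ms, DevRTT = 50 ms
Timeout = EstRTT + 4 * DevRTT
4 * DevRTT = 4 * 50 = 200
Timeout = 200 + 200 = 400 ms

400


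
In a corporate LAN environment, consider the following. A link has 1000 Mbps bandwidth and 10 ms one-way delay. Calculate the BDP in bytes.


Given: bandwidth = 1000 Mbps, delay = 10 ms
BDP in bits = 1000 * 10^6 * 10 / 1000
BDP in bits = 10000000
BDP in bytes = 10000000 / 8 = 1250000

1250000


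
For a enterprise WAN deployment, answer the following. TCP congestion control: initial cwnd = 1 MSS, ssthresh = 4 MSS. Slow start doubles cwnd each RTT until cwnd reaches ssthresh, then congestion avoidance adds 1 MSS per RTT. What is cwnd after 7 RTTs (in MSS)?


RTT 0: cwnd = 1 MSS (initial)
RTT 1: cwnd = 2 MSS (slow start, doubled)
RTT 2: cwnd = 4 MSS (slow start, doubled)
RTT 3: cwnd = 5 MSS (congestion avoidance, +1)
RTT 4: cwnd = 6 MSS (congestion avoidance, +1)
RTT 5: cwnd = 7 MSS (congestion avoidance, +1)
RTT 6: cwnd = 8 MSS (congestion avoidance, +1)
RTT 7: cwnd = 9 MSS (congestion avoidance, +1)

9


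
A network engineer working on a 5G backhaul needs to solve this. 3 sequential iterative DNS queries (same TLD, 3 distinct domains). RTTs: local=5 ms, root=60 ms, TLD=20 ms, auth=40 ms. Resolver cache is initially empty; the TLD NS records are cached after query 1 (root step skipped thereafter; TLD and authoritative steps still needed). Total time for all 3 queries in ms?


Lookup 1 (cold cache): local + root + TLD + auth = 5 + 60 + 20 + 40 = 125 ms
Lookups 2..3 (TLD NS cached -> skip root; new domain -> still ask TLD and auth): local + TLD + auth = 5 + 20 + 40 = 65 ms each
Remaining 2 lookups: 2 * 65 = 130 ms
Total = 125 + 130 = 255 ms

255


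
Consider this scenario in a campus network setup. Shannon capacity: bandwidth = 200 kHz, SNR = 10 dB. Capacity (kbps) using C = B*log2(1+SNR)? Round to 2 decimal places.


Given: B = 200 kHz, SNR = 10 dB
SNR linear = 10^(10/10) = 10
1 + SNR = 11
log2(11) = 3.4594316186
C = 200 * 1000 * 3.4594316186 = 691886.3237 bps
C = 691.886324 kbps -> 691.89 kbps (2 dp)

691.89


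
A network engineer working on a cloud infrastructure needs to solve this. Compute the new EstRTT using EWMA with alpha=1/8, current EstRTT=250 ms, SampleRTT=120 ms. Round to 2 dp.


Given: EstRTT = 250 ms, SampleRTT = 120 ms, alpha = 1/8
New EstRTT = (1 - alpha) * EstRTT + alpha * SampleRTT
(7/8) * 250 = 218.75
(1/8) * 120 = 15
New EstRTT = 218.75 + 15 = 233.75 ms -> 233.75 ms (2 dp)

233.75


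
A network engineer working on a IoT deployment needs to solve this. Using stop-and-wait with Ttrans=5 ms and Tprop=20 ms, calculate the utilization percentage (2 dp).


Given: Ttrans = 5 ms, Tprop = 20 ms
RTT = 2 * Tprop = 2 * 20 = 40 ms
U = Ttrans / (Ttrans + RTT)
U = 5 / (5 + 40)
U = 5 / 45 = 0.111111
U% = 11.11%

11.11


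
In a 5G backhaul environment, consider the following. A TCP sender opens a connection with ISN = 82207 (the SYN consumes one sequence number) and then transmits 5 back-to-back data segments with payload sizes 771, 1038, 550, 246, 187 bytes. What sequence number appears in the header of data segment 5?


The SYN occupies sequence number ISN = 82207, so the first data byte is ISN + 1 = 82208.
SEQ of data segment i = (ISN + 1) + sum of payload sizes of segments 1..i-1.
Segment 1: SEQ = 82208, payload = 771 bytes
Segment 2: SEQ = 82979, payload = 1038 bytes
Segment 3: SEQ = 84017, payload = 550 bytes
Segment 4: SEQ = 84567, payload = 246 bytes
Segment 5: SEQ = 84813, payload = 187 bytes
SEQ of segment 5 = 82208 + 771 + 1038 + 550 + 246 = 84813

84813


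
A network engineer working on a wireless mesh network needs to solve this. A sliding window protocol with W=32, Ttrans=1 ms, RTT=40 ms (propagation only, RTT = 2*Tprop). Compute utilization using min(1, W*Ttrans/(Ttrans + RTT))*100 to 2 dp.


Given: W = 32, Ttrans = 1 ms, RTT = 40 ms (= 2 * Tprop, Tprop = 20 ms)
Cycle time = Ttrans + RTT = 1 + 40 = 41 ms (first packet sent until its ACK returns)
W * Ttrans = 32 * 1 = 32 ms of sending per cycle
W * Ttrans / (Ttrans + RTT) = 32 / 41 = 0.780488
U = min(1, 0.780488) = 0.780488
U% = 78.05%

78.05


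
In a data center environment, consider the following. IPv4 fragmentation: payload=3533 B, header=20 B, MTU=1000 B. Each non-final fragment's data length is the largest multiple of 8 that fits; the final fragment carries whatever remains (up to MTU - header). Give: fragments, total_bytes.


Max data per non-final fragment = floor((MTU - header)/8)*8 = floor((1000 - 20)/8)*8 = floor(980/8)*8 = 976 B
Final fragment needs no 8-byte alignment: it can carry up to MTU - header = 980 B
Non-final fragments needed = ceil((payload - 980) / 976) = ceil(2553/976) = ceil(2.6158) = 3
Number of fragments = 3 + 1 = 4
Fragment sizes (data): 3 * 976 B + 605 B (last, 605 <= 980 OK)
Total bytes sent = payload + n_frags * header = 3533 + 4*20 = 3533 + 80 = 3613 B

4, 3613


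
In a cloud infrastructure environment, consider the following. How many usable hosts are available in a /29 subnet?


Given: subnet mask /29
Host bits = 32 - 29 = 3
Total addresses = 2^3 = 8
Usable hosts = 8 - 2 (network + broadcast) = 6

6


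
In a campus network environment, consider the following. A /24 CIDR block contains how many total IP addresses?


Given: CIDR prefix /24
Host bits = 32 - 24 = 8
Total addresses = 2^8 = 256

256


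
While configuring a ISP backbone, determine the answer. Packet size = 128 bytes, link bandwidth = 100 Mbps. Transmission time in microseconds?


Given: packet = 128 bytes, bandwidth = 100 Mbps
Packet in bits = 128 * 8 = 1024 bits
Bandwidth = 100 * 10^6 = 100000000 bps
Time = 1024 / 100000000 seconds
Time in us = 1024 * 10^6 / 100000000 = 10.24

10.24


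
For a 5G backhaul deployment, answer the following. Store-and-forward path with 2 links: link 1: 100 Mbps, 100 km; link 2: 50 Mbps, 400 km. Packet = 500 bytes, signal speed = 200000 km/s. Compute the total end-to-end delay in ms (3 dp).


Packet = 500 bytes = 4000 bits. Store-and-forward: sum (t_trans + t_prop) per link.
Link 1: t_trans = 4000/(100*10^6) s = 0.0400 ms; t_prop = 100/200000 s = 0.5000 ms; subtotal = 0.5400 ms
Link 2: t_trans = 4000/(50*10^6) s = 0.0800 ms; t_prop = 400/200000 s = 2.0000 ms; subtotal = 2.0800 ms
End-to-end = 0.5400 + 2.0800 = 2.6200 ms -> 2.620 ms (3 dp)

2.620


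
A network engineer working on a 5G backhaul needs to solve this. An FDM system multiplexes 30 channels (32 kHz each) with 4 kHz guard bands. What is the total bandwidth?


Given: 30 channels, 32 kHz each, guard = 4 kHz
Channel bandwidth = 30 * 32 = 960 kHz
Guard bands = 29 gaps * 4 kHz = 116 kHz
Total = 960 + 116 = 1076 kHz

1076


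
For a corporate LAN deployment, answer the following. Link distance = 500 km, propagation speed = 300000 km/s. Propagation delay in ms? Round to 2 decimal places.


Given: distance = 500 km, speed = 300000 km/s
Delay = distance / speed = 500 / 300000 seconds
Delay in ms = 500 * 1000 / 300000
Delay = 1.6667 ms
Rounded to 2 dp = 1.67 ms

1.67


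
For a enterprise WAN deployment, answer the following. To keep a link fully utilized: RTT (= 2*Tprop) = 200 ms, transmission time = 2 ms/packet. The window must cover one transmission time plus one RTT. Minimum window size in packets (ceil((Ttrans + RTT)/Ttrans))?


Given: Ttrans = 2 ms, RTT = 200 ms (= 2 * Tprop, Tprop = 100 ms)
Time until first ACK returns = Ttrans + RTT = 2 + 200 = 202 ms
Need W * Ttrans >= Ttrans + RTT  ->  W >= (Ttrans + RTT) / Ttrans
(Ttrans + RTT) / Ttrans = 202 / 2 = 101
W_min = ceil(101) = 101

101


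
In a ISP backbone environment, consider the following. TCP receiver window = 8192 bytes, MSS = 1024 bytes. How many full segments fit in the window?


Given: RWND = 8192 bytes, MSS = 1024 bytes
Full segments = floor(RWND / MSS)
Full segments = floor(8192 / 1024)
Full segments = floor(8.0) = 8

8


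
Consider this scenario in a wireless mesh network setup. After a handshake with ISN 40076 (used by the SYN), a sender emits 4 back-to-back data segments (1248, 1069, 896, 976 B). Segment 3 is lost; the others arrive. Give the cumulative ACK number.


SYN uses sequence number 40076; first data byte = ISN + 1 = 40077.
Segment 1: SEQ = 40077, len = 1248 B, covers [40077, 41324]
Segment 2: SEQ = 41325, len = 1069 B, covers [41325, 42393]
Segment 3: SEQ = 42394, len = 896 B, covers [42394, 43289] [LOST]
Segment 4: SEQ = 43290, len = 976 B, covers [43290, 44265]
In-order data received: bytes [40077, 42393] (segments 1..2).
Segment 3 missing -> gap begins at byte 42394; later segments buffered out of order.
Cumulative ACK = next expected in-order byte = 40077 + 1248 + 1069 = 42394

42394


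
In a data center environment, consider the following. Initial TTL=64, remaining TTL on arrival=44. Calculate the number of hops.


Given: initial TTL = 64, received TTL = 44
Hops = initial TTL - received TTL
Hops = 64 - 44 = 20

20


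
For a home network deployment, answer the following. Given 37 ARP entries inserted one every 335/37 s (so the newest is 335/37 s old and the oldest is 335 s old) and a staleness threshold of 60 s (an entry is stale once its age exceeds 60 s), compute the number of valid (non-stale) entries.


Ages are k * 335/37 s for k = 1..37 (spacing = 9.0541 s).
Entry k is valid iff k * 335/37 <= 60 iff k <= 37 * 60 / 335 = 6.6269
n_valid = floor(6.6269) = 6
(n_stale = 37 - 6 = 31)

6


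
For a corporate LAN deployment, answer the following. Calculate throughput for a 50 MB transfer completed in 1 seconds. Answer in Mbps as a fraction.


Given: file = 50 MB, time = 1 s
File in Mb = 50 * 8 = 400 Mb
Throughput = 400 / 1 Mbps
Throughput = 400 Mbps

400


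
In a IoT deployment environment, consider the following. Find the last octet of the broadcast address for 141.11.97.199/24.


Given: IP = 141.11.97.199, prefix = /24
Host bits = 32 - 24 = 8
Network last octet = 199 AND mask = 0
Host part size = 2^8 - 1 = 255
Broadcast last octet = 0 OR 255 = 255

255


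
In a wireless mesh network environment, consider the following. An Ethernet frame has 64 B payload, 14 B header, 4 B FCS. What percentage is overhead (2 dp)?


Given: payload = 64 B, header = 14 B, trailer = 4 B
Overhead bytes = header + trailer = 14 + 4 = 18
Total frame = payload + overhead = 64 + 18 = 82
Overhead % = 18 / 82 * 100 = 21.9512% -> 21.95% (2 dp)

21.95


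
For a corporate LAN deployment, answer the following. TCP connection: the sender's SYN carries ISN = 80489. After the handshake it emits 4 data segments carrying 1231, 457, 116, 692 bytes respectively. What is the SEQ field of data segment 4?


The SYN occupies sequence number ISN = 80489, so the first data byte is ISN + 1 = 80490.
SEQ of data segment i = (ISN + 1) + sum of payload sizes of segments 1..i-1.
Segment 1: SEQ = 80490, payload = 1231 bytes
Segment 2: SEQ = 81721, payload = 457 bytes
Segment 3: SEQ = 82178, payload = 116 bytes
Segment 4: SEQ = 82294, payload = 692 bytes
SEQ of segment 4 = 80490 + 1231 + 457 + 116 = 82294

82294


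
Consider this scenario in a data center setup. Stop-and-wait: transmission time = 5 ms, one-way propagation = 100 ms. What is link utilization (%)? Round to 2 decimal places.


Given: Ttrans = 5 ms, Tprop = 100 ms
RTT = 2 * Tprop = 2 * 100 = 200 ms
U = Ttrans / (Ttrans + RTT)
U = 5 / (5 + 200)
U = 5 / 205 = 0.02439
U% = 2.44%

2.44


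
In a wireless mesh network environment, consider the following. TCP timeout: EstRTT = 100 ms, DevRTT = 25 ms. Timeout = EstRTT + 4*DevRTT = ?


Given: EstRTT = 100 ms, DevRTT = 25 ms
Timeout = EstRTT + 4 * DevRTT
4 * DevRTT = 4 * 25 = 100
Timeout = 100 + 100 = 200 ms

200


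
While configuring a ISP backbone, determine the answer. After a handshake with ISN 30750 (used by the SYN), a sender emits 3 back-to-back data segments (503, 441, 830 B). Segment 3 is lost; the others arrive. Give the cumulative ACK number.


SYN uses sequence number 30750; first data byte = ISN + 1 = 30751.
Segment 1: SEQ = 30751, len = 503 B, covers [30751, 31253]
Segment 2: SEQ = 31254, len = 441 B, covers [31254, 31694]
Segment 3: SEQ = 31695, len = 830 B, covers [31695, 32524] [LOST]
In-order data received: bytes [30751, 31694] (segments 1..2).
Segment 3 missing -> gap begins at byte 31695.
Cumulative ACK = next expected in-order byte = 30751 + 503 + 441 = 31695

31695


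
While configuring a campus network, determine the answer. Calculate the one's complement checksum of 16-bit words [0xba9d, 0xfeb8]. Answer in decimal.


Given words: [0xba9d, 0xfeb8]
Step 1: Sum all words
Raw sum = 47773 + 65208 = 112981
Step 2: Fold carry: (47445 + 1) = 47446
One's complement = ~47446 & 0xFFFF = 18089

18089


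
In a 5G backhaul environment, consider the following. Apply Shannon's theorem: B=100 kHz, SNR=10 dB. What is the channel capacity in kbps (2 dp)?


Given: B = 100 kHz, SNR = 10 dB
SNR linear = 10^(10/10) = 10
1 + SNR = 11
log2(11) = 3.4594316186
C = 100 * 1000 * 3.4594316186 = 345943.1619 bps
C = 345.943162 kbps -> 345.94 kbps (2 dp)

345.94


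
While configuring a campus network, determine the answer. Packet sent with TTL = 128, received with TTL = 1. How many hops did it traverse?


Given: initial TTL = 128, received TTL = 1
Hops = initial TTL - received TTL
Hops = 128 - 1 = 127

127


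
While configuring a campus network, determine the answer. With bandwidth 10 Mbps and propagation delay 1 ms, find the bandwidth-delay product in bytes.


Given: bandwidth = 10 Mbps, delay = 1 ms
BDP in bits = 10 * 10^6 * 1 / 1000
BDP in bits = 10000
BDP in bytes = 10000 / 8 = 1250

1250


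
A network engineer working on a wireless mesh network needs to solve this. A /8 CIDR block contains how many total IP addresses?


Given: CIDR prefix /8
Host bits = 32 - 8 = 24
Total addresses = 2^24 = 16777216

16777216


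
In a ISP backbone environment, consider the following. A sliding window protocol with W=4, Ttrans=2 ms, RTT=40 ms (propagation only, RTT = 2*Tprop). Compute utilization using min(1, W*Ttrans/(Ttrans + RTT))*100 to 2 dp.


Given: W = 4, Ttrans = 2 ms, RTT = 40 ms (= 2 * Tprop, Tprop = 20 ms)
Cycle time = Ttrans + RTT = 2 + 40 = 42 ms (first packet sent until its ACK returns)
W * Ttrans = 4 * 2 = 8 ms of sending per cycle
W * Ttrans / (Ttrans + RTT) = 8 / 42 = 0.190476
U = min(1, 0.190476) = 0.190476
U% = 19.05%

19.05


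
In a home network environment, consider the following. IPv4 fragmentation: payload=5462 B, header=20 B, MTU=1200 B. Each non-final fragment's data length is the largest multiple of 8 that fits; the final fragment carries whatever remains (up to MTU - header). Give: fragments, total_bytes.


Max data per non-final fragment = floor((MTU - header)/8)*8 = floor((1200 - 20)/8)*8 = floor(1180/8)*8 = 1176 B
Final fragment needs no 8-byte alignment: it can carry up to MTU - header = 1180 B
Non-final fragments needed = ceil((payload - 1180) / 1176) = ceil(4282/1176) = ceil(3.6412) = 4
Number of fragments = 4 + 1 = 5
Fragment sizes (data): 4 * 1176 B + 758 B (last, 758 <= 1180 OK)
Total bytes sent = payload + n_frags * header = 5462 + 5*20 = 5462 + 100 = 5562 B

5, 5562


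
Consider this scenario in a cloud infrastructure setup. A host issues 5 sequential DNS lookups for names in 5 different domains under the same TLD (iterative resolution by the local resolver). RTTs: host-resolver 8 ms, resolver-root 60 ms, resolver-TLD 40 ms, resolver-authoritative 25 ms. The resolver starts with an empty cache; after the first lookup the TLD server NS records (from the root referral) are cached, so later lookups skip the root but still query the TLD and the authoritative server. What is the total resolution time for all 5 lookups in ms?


Lookup 1 (cold cache): local + root + TLD + auth = 8 + 60 + 40 + 25 = 133 ms
Lookups 2..5 (TLD NS cached -> skip root; new domain -> still ask TLD and auth): local + TLD + auth = 8 + 40 + 25 = 73 ms each
Remaining 4 lookups: 4 * 73 = 292 ms
Total = 133 + 292 = 425 ms

425


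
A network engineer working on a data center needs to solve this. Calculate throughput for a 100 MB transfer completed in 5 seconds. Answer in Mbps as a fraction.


Given: file = 100 MB, time = 5 s
File in Mb = 100 * 8 = 800 Mb
Throughput = 800 / 5 Mbps
Throughput = 160 Mbps

160


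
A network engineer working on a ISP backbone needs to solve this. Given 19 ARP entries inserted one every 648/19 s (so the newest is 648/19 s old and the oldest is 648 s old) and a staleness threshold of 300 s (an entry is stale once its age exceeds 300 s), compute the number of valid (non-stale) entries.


Ages are k * 648/19 s for k = 1..19 (spacing = 34.1053 s).
Entry k is valid iff k * 648/19 <= 300 iff k <= 19 * 300 / 648 = 8.7963
n_valid = floor(8.7963) = 8
(n_stale = 19 - 8 = 11)

8


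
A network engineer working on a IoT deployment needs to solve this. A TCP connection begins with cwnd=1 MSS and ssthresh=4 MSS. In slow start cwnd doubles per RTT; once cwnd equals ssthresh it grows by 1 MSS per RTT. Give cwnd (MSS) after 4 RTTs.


RTT 0: cwnd = 1 MSS (initial)
RTT 1: cwnd = 2 MSS (slow start, doubled)
RTT 2: cwnd = 4 MSS (slow start, doubled)
RTT 3: cwnd = 5 MSS (congestion avoidance, +1)
RTT 4: cwnd = 6 MSS (congestion avoidance, +1)

6


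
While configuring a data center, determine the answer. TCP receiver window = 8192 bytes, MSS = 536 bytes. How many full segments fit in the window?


Given: RWND = 8192 bytes, MSS = 536 bytes
Full segments = floor(RWND / MSS)
Full segments = floor(8192 / 536)
Full segments = floor(15.2836) = 15

15


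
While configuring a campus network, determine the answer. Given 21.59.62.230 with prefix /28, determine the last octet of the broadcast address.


Given: IP = 21.59.62.230, prefix = /28
Host bits = 32 - 28 = 4
Network last octet = 230 AND mask = 224
Host part size = 2^4 - 1 = 15
Broadcast last octet = 224 OR 15 = 239

239


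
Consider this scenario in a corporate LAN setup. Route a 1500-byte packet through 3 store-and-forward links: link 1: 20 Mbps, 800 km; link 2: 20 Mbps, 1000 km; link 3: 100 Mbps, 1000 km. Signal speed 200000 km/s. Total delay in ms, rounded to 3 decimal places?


Packet = 1500 bytes = 12000 bits. Store-and-forward: sum (t_trans + t_prop) per link.
Link 1: t_trans = 12000/(20*10^6) s = 0.6000 ms; t_prop = 800/200000 s = 4.0000 ms; subtotal = 4.6000 ms
Link 2: t_trans = 12000/(20*10^6) s = 0.6000 ms; t_prop = 1000/200000 s = 5.0000 ms; subtotal = 5.6000 ms
Link 3: t_trans = 12000/(100*10^6) s = 0.1200 ms; t_prop = 1000/200000 s = 5.0000 ms; subtotal = 5.1200 ms
End-to-end = 4.6000 + 5.6000 + 5.1200 = 15.3200 ms -> 15.320 ms (3 dp)

15.320


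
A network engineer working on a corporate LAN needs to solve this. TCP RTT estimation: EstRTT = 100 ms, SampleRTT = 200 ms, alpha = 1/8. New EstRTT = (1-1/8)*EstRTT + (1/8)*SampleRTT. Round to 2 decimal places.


Given: EstRTT = 100 ms, SampleRTT = 200 ms, alpha = 1/8
New EstRTT = (1 - alpha) * EstRTT + alpha * SampleRTT
(7/8) * 100 = 87.5
(1/8) * 200 = 25
New EstRTT = 87.5 + 25 = 112.5 ms -> 112.50 ms (2 dp)

112.50


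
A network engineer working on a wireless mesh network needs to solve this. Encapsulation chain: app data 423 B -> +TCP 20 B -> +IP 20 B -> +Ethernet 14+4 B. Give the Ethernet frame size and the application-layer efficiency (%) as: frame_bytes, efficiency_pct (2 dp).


TCP segment = 423 + 20 = 443 B
IP packet = 443 + 20 = 463 B
Ethernet frame = 463 + 14 + 4 = 481 B
Efficiency = app / frame = 423 / 481 = 0.879418 = 87.9418% -> 87.94% (2 dp)

481, 87.94


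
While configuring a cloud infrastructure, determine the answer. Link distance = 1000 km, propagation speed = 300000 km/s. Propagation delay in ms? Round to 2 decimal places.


Given: distance = 1000 km, speed = 300000 km/s
Delay = distance / speed = 1000 / 300000 seconds
Delay in ms = 1000 * 1000 / 300000
Delay = 3.3333 ms
Rounded to 2 dp = 3.33 ms

3.33


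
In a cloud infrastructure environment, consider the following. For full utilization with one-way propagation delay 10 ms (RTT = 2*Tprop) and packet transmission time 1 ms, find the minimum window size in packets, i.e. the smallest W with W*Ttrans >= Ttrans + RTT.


Given: Ttrans = 1 ms, RTT = 20 ms (= 2 * Tprop, Tprop = 10 ms)
Time until first ACK returns = Ttrans + RTT = 1 + 20 = 21 ms
Need W * Ttrans >= Ttrans + RTT  ->  W >= (Ttrans + RTT) / Ttrans
(Ttrans + RTT) / Ttrans = 21 / 1 = 21
W_min = ceil(21) = 21

21


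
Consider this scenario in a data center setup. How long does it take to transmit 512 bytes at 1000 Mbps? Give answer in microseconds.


Given: packet = 512 bytes, bandwidth = 1000 Mbps
Packet in bits = 512 * 8 = 4096 bits
Bandwidth = 1000 * 10^6 = 1000000000 bps
Time = 4096 / 1000000000 seconds
Time in us = 4096 * 10^6 / 1000000000 = 4.096

4.096


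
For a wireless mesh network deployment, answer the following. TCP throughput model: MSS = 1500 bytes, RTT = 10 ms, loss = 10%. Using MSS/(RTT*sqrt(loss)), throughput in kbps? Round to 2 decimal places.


Given: MSS = 1500 bytes, RTT = 10 ms, loss = 10%
RTT in seconds = 10 / 1000 = 0.01
Loss rate = 10% = 0.1
sqrt(loss) = sqrt(0.1) = 0.316227766017
Throughput (bytes/s) = 1500 / (0.01 * 0.316227766017) = 474341.6490
Throughput (kbps) = 474341.6490 * 8 / 1000 = 3794.733192 -> 3794.73 kbps (2 dp)

3794.73


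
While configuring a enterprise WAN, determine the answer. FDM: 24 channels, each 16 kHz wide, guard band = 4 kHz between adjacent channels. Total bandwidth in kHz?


Given: 24 channels, 16 kHz each, guard = 4 kHz
Channel bandwidth = 24 * 16 = 384 kHz
Guard bands = 23 gaps * 4 kHz = 92 kHz
Total = 384 + 92 = 476 kHz

476


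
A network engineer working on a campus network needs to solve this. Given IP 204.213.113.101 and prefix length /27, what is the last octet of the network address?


Given: IP = 204.213.113.101, prefix = /27
Subnet mask = 255.255.255.224
Last octet of IP: 101
Last octet of mask: 224
Network last octet = 101 AND 224 = 96

96


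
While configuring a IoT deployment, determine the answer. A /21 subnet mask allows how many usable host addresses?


Given: subnet mask /21
Host bits = 32 - 21 = 11
Total addresses = 2^11 = 2048
Usable hosts = 2048 - 2 (network + broadcast) = 2046

2046


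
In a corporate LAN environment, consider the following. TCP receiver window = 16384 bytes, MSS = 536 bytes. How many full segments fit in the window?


Given: RWND = 16384 bytes, MSS = 536 bytes
Full segments = floor(RWND / MSS)
Full segments = floor(16384 / 536)
Full segments = floor(30.5672) = 30

30


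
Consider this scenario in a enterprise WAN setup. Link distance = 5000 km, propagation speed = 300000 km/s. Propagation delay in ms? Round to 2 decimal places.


Given: distance = 5000 km, speed = 300000 km/s
Delay = distance / speed = 5000 / 300000 seconds
Delay in ms = 5000 * 1000 / 300000
Delay = 16.6667 ms
Rounded to 2 dp = 16.67 ms

16.67


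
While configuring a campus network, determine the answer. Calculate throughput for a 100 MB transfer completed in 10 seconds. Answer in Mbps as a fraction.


Given: file = 100 MB, time = 10 s
File in Mb = 100 * 8 = 800 Mb
Throughput = 800 / 10 Mbps
Throughput = 80 Mbps

80


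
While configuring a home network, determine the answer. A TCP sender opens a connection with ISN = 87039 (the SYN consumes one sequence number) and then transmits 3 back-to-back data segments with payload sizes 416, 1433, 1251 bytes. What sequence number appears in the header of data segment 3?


The SYN occupies sequence number ISN = 87039, so the first data byte is ISN + 1 = 87040.
SEQ of data segment i = (ISN + 1) + sum of payload sizes of segments 1..i-1.
Segment 1: SEQ = 87040, payload = 416 bytes
Segment 2: SEQ = 87456, payload = 1433 bytes
Segment 3: SEQ = 88889, payload = 1251 bytes
SEQ of segment 3 = 87040 + 416 + 1433 = 88889

88889


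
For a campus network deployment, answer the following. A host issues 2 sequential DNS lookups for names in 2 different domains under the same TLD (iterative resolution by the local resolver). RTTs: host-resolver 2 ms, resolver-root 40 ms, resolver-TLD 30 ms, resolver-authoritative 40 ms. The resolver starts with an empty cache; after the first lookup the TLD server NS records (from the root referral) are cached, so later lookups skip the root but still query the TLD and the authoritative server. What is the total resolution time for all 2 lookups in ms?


Lookup 1 (cold cache): local + root + TLD + auth = 2 + 40 + 30 + 40 = 112 ms
Lookups 2..2 (TLD NS cached -> skip root; new domain -> still ask TLD and auth): local + TLD + auth = 2 + 30 + 40 = 72 ms each
Remaining 1 lookups: 1 * 72 = 72 ms
Total = 112 + 72 = 184 ms

184


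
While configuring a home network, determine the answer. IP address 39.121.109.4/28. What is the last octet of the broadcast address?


Given: IP = 39.121.109.4, prefix = /28
Host bits = 32 - 28 = 4
Network last octet = 4 AND mask = 0
Host part size = 2^4 - 1 = 15
Broadcast last octet = 0 OR 15 = 15

15


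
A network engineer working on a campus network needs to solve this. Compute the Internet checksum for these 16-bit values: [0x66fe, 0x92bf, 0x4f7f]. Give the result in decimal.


Given words: [0x66fe, 0x92bf, 0x4f7f]
Step 1: Sum all words
Raw sum = 26366 + 37567 + 20351 = 84284
Step 2: Fold carry: (18748 + 1) = 18749
One's complement = ~18749 & 0xFFFF = 46786

46786


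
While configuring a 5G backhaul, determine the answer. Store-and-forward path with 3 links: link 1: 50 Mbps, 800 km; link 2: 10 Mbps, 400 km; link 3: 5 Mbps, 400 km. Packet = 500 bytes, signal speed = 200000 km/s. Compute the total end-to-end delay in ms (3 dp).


Packet = 500 bytes = 4000 bits. Store-and-forward: sum (t_trans + t_prop) per link.
Link 1: t_trans = 4000/(50*10^6) s = 0.0800 ms; t_prop = 800/200000 s = 4.0000 ms; subtotal = 4.0800 ms
Link 2: t_trans = 4000/(10*10^6) s = 0.4000 ms; t_prop = 400/200000 s = 2.0000 ms; subtotal = 2.4000 ms
Link 3: t_trans = 4000/(5*10^6) s = 0.8000 ms; t_prop = 400/200000 s = 2.0000 ms; subtotal = 2.8000 ms
End-to-end = 4.0800 + 2.4000 + 2.8000 = 9.2800 ms -> 9.280 ms (3 dp)

9.280


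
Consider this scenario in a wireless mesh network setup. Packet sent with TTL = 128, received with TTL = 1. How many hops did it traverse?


Given: initial TTL = 128, received TTL = 1
Hops = initial TTL - received TTL
Hops = 128 - 1 = 127

127


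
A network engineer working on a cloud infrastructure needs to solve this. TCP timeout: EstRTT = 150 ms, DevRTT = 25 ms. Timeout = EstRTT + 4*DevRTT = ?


Given: EstRTT = 150 ms, DevRTT = 25 ms
Timeout = EstRTT + 4 * DevRTT
4 * DevRTT = 4 * 25 = 100
Timeout = 150 + 100 = 250 ms

250


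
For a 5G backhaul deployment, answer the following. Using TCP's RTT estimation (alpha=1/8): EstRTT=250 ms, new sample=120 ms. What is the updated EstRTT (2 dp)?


Given: EstRTT = 250 ms, SampleRTT = 120 ms, alpha = 1/8
New EstRTT = (1 - alpha) * EstRTT + alpha * SampleRTT
(7/8) * 250 = 218.75
(1/8) * 120 = 15
New EstRTT = 218.75 + 15 = 233.75 ms -> 233.75 ms (2 dp)

233.75


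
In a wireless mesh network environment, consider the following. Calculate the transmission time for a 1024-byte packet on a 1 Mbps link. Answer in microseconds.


Given: packet = 1024 bytes, bandwidth = 1 Mbps
Packet in bits = 1024 * 8 = 8192 bits
Bandwidth = 1 * 10^6 = 1000000 bps
Time = 8192 / 1000000 seconds
Time in us = 8192 * 10^6 / 1000000 = 8192

8192


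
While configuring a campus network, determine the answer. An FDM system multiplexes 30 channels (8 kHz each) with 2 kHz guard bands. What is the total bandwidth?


Given: 30 channels, 8 kHz each, guard = 2 kHz
Channel bandwidth = 30 * 8 = 240 kHz
Guard bands = 29 gaps * 2 kHz = 58 kHz
Total = 240 + 58 = 298 kHz

298


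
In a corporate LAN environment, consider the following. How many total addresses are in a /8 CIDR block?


Given: CIDR prefix /8
Host bits = 32 - 8 = 24
Total addresses = 2^24 = 16777216

16777216


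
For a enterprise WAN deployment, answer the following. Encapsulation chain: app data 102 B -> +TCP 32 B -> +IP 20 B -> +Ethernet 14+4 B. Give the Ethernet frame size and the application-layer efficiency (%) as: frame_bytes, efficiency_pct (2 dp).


TCP segment = 102 + 32 = 134 B
IP packet = 134 + 20 = 154 B
Ethernet frame = 154 + 14 + 4 = 172 B
Efficiency = app / frame = 102 / 172 = 0.593023 = 59.3023% -> 59.30% (2 dp)

172, 59.30


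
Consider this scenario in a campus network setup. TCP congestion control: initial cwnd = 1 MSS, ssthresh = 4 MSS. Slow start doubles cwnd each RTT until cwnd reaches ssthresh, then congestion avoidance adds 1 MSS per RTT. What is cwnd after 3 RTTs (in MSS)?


RTT 0: cwnd = 1 MSS (initial)
RTT 1: cwnd = 2 MSS (slow start, doubled)
RTT 2: cwnd = 4 MSS (slow start, doubled)
RTT 3: cwnd = 5 MSS (congestion avoidance, +1)

5


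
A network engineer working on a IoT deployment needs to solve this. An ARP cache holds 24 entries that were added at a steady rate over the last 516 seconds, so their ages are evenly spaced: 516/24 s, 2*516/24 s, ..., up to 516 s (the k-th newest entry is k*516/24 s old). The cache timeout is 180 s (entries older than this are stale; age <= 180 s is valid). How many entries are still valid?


Ages are k * 516/24 s for k = 1..24 (spacing = 21.5000 s).
Entry k is valid iff k * 516/24 <= 180 iff k <= 24 * 180 / 516 = 8.3721
n_valid = floor(8.3721) = 8
(n_stale = 24 - 8 = 16)

8


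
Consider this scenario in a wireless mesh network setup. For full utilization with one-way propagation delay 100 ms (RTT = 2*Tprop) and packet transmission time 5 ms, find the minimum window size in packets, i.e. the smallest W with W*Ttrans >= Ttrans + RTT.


Given: Ttrans = 5 ms, RTT = 200 ms (= 2 * Tprop, Tprop = 100 ms)
Time until first ACK returns = Ttrans + RTT = 5 + 200 = 205 ms
Need W * Ttrans >= Ttrans + RTT  ->  W >= (Ttrans + RTT) / Ttrans
(Ttrans + RTT) / Ttrans = 205 / 5 = 41
W_min = ceil(41) = 41

41


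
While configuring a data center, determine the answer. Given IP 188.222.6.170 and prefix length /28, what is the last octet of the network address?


Given: IP = 188.222.6.170, prefix = /28
Subnet mask = 255.255.255.240
Last octet of IP: 170
Last octet of mask: 240
Network last octet = 170 AND 240 = 160

160


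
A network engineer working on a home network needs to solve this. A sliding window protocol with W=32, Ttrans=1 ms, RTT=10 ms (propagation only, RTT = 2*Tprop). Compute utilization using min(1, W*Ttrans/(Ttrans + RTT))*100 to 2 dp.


Given: W = 32, Ttrans = 1 ms, RTT = 10 ms (= 2 * Tprop, Tprop = 5 ms)
Cycle time = Ttrans + RTT = 1 + 10 = 11 ms (first packet sent until its ACK returns)
W * Ttrans = 32 * 1 = 32 ms of sending per cycle
W * Ttrans / (Ttrans + RTT) = 32 / 11 = 2.909091
U = min(1, 2.909091) = 1.000000
U% = 100.00%

100.00


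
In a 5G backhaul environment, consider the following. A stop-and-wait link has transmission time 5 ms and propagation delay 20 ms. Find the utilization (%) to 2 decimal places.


Given: Ttrans = 5 ms, Tprop = 20 ms
RTT = 2 * Tprop = 2 * 20 = 40 ms
U = Ttrans / (Ttrans + RTT)
U = 5 / (5 + 40)
U = 5 / 45 = 0.111111
U% = 11.11%

11.11


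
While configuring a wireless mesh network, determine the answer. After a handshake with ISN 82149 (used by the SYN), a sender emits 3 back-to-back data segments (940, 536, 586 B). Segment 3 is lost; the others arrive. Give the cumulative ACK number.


SYN uses sequence number 82149; first data byte = ISN + 1 = 82150.
Segment 1: SEQ = 82150, len = 940 B, covers [82150, 83089]
Segment 2: SEQ = 83090, len = 536 B, covers [83090, 83625]
Segment 3: SEQ = 83626, len = 586 B, covers [83626, 84211] [LOST]
In-order data received: bytes [82150, 83625] (segments 1..2).
Segment 3 missing -> gap begins at byte 83626.
Cumulative ACK = next expected in-order byte = 82150 + 940 + 536 = 83626

83626


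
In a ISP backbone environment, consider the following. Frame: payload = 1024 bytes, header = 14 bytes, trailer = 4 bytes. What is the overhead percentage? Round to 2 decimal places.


Given: payload = 1024 B, header = 14 B, trailer = 4 B
Overhead bytes = header + trailer = 14 + 4 = 18
Total frame = payload + overhead = 1024 + 18 = 1042
Overhead % = 18 / 1042 * 100 = 1.7274% -> 1.73% (2 dp)

1.73


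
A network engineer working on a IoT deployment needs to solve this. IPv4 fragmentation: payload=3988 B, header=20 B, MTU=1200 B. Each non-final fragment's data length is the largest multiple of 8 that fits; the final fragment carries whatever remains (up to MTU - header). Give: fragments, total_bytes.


Max data per non-final fragment = floor((MTU - header)/8)*8 = floor((1200 - 20)/8)*8 = floor(1180/8)*8 = 1176 B
Final fragment needs no 8-byte alignment: it can carry up to MTU - header = 1180 B
Non-final fragments needed = ceil((payload - 1180) / 1176) = ceil(2808/1176) = ceil(2.3878) = 3
Number of fragments = 3 + 1 = 4
Fragment sizes (data): 3 * 1176 B + 460 B (last, 460 <= 1180 OK)
Total bytes sent = payload + n_frags * header = 3988 + 4*20 = 3988 + 80 = 4068 B

4, 4068


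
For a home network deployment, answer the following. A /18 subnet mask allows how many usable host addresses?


Given: subnet mask /18
Host bits = 32 - 18 = 14
Total addresses = 2^14 = 16384
Usable hosts = 16384 - 2 (network + broadcast) = 16382

16382
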